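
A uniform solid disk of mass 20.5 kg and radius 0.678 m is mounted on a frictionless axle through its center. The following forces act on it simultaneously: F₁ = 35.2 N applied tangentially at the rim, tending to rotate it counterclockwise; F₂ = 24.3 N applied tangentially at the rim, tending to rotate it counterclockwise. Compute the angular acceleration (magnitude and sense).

I = ½MR² = (1/2)(20.5)(0.678)² = 4.712 kg·m².
Taking counterclockwise as positive: τ₁ = +(35.2)(0.678) = +23.87 N·m; τ₂ = +(24.3)(0.678) = +16.48 N·m.
Net torque τ = 40.34 N·m.
α = τ/I = 40.34/4.712 = 8.562 rad/s².

α ≈ 8.56 rad/s², counterclockwise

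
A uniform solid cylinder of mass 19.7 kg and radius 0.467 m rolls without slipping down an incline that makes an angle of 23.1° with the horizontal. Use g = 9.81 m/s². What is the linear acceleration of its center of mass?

a ≈ 2.57 m/s²

Translation along the incline: Mg sinθ − f = Ma.
Rotation about the center: fR = Iα with I = ½MR². No-slip gives a = αR, so f = (I/R²)a = (1/2)M a.
Substituting: Mg sinθ = (1 + 0.5000)Ma, so a = g sinθ/(1 + 0.5000) = (9.81) sin 23.1° / 1.500 = 2.566 m/s².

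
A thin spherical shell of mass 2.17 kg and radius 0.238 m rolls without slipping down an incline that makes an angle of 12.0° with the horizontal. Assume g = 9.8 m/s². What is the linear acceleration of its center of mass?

a ≈ 1.22 m/s²

Translation along the incline: Mg sinθ − f = Ma.
Rotation about the center: fR = Iα with I = (2/3)MR². No-slip gives a = αR, so f = (I/R²)a = (2/3)M a.
Substituting: Mg sinθ = (1 + 0.6667)Ma, so a = g sinθ/(1 + 0.6667) = (9.8) sin 12.0° / 1.667 = 1.223 m/s².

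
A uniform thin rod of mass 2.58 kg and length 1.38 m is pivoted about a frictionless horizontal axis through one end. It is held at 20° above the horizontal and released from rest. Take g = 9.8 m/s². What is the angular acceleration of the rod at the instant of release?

About the pivot, I = (1/3)ML² = (1/3)(2.58)(1.38)² = 1.638 kg·m².
The weight acts at the center, a distance L/2 = 0.6900 m from the pivot; τ = Mg(L/2) cos 20° = 16.39 N·m.
α = τ/I = 16.39/1.638 = 10.01 rad/s².

α ≈ 10.0 rad/s²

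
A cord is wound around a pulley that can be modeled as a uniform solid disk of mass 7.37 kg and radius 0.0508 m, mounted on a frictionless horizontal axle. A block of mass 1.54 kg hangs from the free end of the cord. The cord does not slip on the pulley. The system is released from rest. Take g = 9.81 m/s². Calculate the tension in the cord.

I = ½MR² = (1/2)(7.37)(0.0508)² = 0.009510 kg·m².
Block: mg − T = ma. Pulley: TR = Iα. No-slip: a = αR, so T = (I/R²)a = 3.685·a.
Then mg = (m + 3.685)a, so a = (1.54)(9.81)/(1.54 + 3.685) = 2.891 m/s².
T = 3.685·a = 10.65 N.

T ≈ 10.7 N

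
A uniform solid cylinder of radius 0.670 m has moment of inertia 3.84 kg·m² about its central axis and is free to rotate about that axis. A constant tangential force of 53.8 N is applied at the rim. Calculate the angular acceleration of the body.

τ = F R = (53.8)(0.670) = 36.05 N·m.
From τ = Iα: α = 36.05/3.840 = 9.387 rad/s².

α ≈ 9.39 rad/s²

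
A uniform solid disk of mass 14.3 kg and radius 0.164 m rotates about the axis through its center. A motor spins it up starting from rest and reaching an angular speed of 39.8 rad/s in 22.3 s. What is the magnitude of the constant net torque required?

I = ½MR² = (1/2)(14.3)(0.164)² = 0.1923 kg·m².
α = Δω/Δt = (39.8 − 0)/22.3 = 1.785 rad/s².
τ = Iα = (0.1923)(1.785) = 0.3432 N·m.

τ ≈ 0.343 N·m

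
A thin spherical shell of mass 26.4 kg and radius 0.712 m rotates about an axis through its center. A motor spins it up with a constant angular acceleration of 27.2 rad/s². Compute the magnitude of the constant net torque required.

τ ≈ 243 N·m

I = (2/3)MR² = (2/3)(26.4)(0.712)² = 8.922 kg·m².
τ = Iα = (8.922)(27.20) = 242.7 N·m.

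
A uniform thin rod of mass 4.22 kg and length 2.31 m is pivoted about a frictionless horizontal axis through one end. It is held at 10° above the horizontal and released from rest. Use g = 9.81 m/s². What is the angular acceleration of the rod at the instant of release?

α ≈ 6.27 rad/s²

About the pivot, I = (1/3)ML² = (1/3)(4.22)(2.31)² = 7.506 kg·m².
The weight acts at the center, a distance L/2 = 1.155 m from the pivot; τ = Mg(L/2) cos 10° = 47.09 N·m.
α = τ/I = 47.09/7.506 = 6.273 rad/s².
(Equivalently α = (3g/(2L)) cos 10° = 6.273 rad/s².)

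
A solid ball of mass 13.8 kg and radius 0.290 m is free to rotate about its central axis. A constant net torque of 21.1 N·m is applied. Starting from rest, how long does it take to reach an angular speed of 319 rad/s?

t ≈ 7.02 s

I = (2/5)MR² = (2/5)(13.8)(0.290)² = 0.4642 kg·m².
α = τ/I = 21.1/0.4642 = 45.45 rad/s².
ω = αt ⇒ t = ω/α = 319/45.45 = 7.018 s.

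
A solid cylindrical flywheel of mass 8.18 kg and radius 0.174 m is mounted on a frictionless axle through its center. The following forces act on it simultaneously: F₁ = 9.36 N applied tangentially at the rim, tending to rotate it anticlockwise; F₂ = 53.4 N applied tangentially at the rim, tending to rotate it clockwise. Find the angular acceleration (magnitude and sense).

α ≈ 61.9 rad/s², clockwise

I = ½MR² = (1/2)(8.18)(0.174)² = 0.1238 kg·m².
Taking anticlockwise as positive: τ₁ = +(9.36)(0.174) = +1.629 N·m; τ₂ = −(53.4)(0.174) = −9.292 N·m.
Net torque τ = -7.663 N·m.
α = τ/I = -7.663/0.1238 = -61.88 rad/s².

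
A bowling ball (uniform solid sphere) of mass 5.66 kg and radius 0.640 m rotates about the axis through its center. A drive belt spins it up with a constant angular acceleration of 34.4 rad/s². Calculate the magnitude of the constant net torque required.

I = (2/5)MR² = (2/5)(5.66)(0.640)² = 0.9273 kg·m².
τ = Iα = (0.9273)(34.40) = 31.90 N·m.

τ ≈ 31.9 N·m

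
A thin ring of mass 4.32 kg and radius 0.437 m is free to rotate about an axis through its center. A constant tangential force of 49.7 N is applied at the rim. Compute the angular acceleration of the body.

α ≈ 26.3 rad/s²

I = MR² = (4.32)(0.437)² = 0.8250 kg·m².
τ = F R = (49.7)(0.437) = 21.72 N·m.
Newton's second law for rotation, τ = Iα, gives α = τ/I = 21.72/0.8250 = 26.33 rad/s².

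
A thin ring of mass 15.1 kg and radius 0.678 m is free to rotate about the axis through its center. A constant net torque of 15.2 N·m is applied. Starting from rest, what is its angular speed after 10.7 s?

I = MR² = (15.1)(0.678)² = 6.941 kg·m².
α = τ/I = 15.2/6.941 = 2.190 rad/s².
ω = ω₀ + αt = 0 + (2.190)(10.7) = 23.43 rad/s.

ω ≈ 23.4 rad/s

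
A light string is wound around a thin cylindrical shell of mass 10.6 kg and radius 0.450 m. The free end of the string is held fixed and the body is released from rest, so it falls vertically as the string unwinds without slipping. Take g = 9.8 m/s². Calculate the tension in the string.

Translation: Mg − T = Ma. Rotation about the center: TR = Iα with I = MR².
With a = αR: T = (I/R²)a = M a, so Mg = (1 + 1.000)Ma.
a = g/(1 + 1.000) = 9.8/2.000 = 4.900 m/s².
T = 1.000·M·a = (1.000)(10.6)(4.900) = 51.94 N.

T ≈ 51.9 N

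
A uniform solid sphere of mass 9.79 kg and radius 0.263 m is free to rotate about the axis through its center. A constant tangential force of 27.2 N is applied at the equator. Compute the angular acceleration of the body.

I = (2/5)MR² = (2/5)(9.79)(0.263)² = 0.2709 kg·m².
τ = F R = (27.2)(0.263) = 7.154 N·m.
Newton's second law for rotation, τ = Iα, gives α = τ/I = 7.154/0.2709 = 26.41 rad/s².

α ≈ 26.4 rad/s²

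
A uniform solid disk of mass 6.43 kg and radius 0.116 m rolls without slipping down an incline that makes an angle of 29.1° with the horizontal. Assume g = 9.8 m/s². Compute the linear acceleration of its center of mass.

Translation along the incline: Mg sinθ − f = Ma.
Rotation about the center: fR = Iα with I = ½MR². No-slip gives a = αR, so f = (I/R²)a = (1/2)M a.
Substituting: Mg sinθ = (1 + 0.5000)Ma, so a = g sinθ/(1 + 0.5000) = (9.8) sin 29.1° / 1.500 = 3.177 m/s².

a ≈ 3.18 m/s²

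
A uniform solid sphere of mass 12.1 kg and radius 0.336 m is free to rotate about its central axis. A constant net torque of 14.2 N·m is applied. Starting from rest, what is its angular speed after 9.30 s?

ω ≈ 242 rad/s

I = (2/5)MR² = (2/5)(12.1)(0.336)² = 0.5464 kg·m².
α = τ/I = 14.2/0.5464 = 25.99 rad/s².
ω = ω₀ + αt = 0 + (25.99)(9.30) = 241.7 rad/s.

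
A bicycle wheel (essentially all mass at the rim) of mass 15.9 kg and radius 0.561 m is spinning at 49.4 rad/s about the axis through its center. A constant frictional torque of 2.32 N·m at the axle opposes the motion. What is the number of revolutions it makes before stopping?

≈ 419 revolutions

I = MR² = (15.9)(0.561)² = 5.004 kg·m².
The net torque has magnitude 2.32 N·m, opposing ω.
|α| = τ/I = 2.320/5.004 = 0.4636 rad/s² (deceleration).
ω² = ω₀² − 2|α|θ with ω = 0 ⇒ θ = ω₀²/(2|α|) = 2632 rad = 418.9 rev.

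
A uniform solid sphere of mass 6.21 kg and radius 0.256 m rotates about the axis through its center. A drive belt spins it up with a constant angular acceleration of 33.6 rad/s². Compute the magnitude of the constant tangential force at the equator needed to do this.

F ≈ 21.4 N

I = (2/5)MR² = (2/5)(6.21)(0.256)² = 0.1628 kg·m².
The required torque is τ = Iα = (0.1628)(33.60) = 5.470 N·m.
A tangential force at the equator gives τ = FR, so F = τ/R = 5.470/0.256 = 21.37 N.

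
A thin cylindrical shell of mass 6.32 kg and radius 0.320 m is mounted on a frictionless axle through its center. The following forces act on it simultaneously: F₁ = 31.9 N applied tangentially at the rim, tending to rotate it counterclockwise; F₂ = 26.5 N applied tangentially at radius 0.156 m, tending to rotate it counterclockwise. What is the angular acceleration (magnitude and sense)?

α ≈ 22.2 rad/s², counterclockwise

I = MR² = (6.32)(0.320)² = 0.6472 kg·m².
Taking counterclockwise as positive: τ₁ = +(31.9)(0.320) = +10.21 N·m; τ₂ = +(26.5)(0.156) = +4.134 N·m.
Net torque τ = 14.34 N·m.
α = τ/I = 14.34/0.6472 = 22.16 rad/s².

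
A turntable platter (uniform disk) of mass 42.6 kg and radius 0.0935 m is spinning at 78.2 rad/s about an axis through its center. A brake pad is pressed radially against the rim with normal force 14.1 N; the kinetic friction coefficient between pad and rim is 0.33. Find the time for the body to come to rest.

t ≈ 33.5 s

I = ½MR² = (1/2)(42.6)(0.0935)² = 0.1862 kg·m².
Friction force f = μN = (0.33)(14.1) = 4.653 N at the rim; torque magnitude τ = fR = 0.4351 N·m, opposing ω.
|α| = τ/I = 0.4351/0.1862 = 2.336 rad/s² (deceleration).
0 = ω₀ − |α|t ⇒ t = ω₀/|α| = 78.2/2.336 = 33.47 s.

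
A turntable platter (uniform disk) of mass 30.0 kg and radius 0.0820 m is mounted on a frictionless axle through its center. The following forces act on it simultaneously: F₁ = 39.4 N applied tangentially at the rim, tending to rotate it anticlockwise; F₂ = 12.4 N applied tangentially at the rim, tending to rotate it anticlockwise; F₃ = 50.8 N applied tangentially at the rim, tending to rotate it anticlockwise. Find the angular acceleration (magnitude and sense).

α ≈ 83.4 rad/s², anticlockwise

I = ½MR² = (1/2)(30.0)(0.0820)² = 0.1009 kg·m².
Taking anticlockwise as positive: τ₁ = +(39.4)(0.0820) = +3.231 N·m; τ₂ = +(12.4)(0.0820) = +1.017 N·m; τ₃ = +(50.8)(0.0820) = +4.166 N·m.
Net torque τ = 8.413 N·m.
α = τ/I = 8.413/0.1009 = 83.41 rad/s².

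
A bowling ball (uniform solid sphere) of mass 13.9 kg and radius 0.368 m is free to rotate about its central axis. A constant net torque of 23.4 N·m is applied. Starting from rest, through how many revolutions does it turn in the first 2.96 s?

I = (2/5)MR² = (2/5)(13.9)(0.368)² = 0.7530 kg·m².
α = τ/I = 23.4/0.7530 = 31.08 rad/s².
θ = ½αt² = ½(31.08)(2.96)² = 136.1 rad.
Revolutions = θ/(2π) = 21.67.

≈ 21.7 revolutions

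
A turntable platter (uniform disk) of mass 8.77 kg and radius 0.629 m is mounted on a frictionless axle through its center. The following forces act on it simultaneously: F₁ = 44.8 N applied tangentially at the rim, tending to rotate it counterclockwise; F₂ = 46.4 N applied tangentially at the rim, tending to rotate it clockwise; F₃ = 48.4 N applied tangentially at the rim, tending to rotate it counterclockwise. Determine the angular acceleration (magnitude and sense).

I = ½MR² = (1/2)(8.77)(0.629)² = 1.735 kg·m².
Taking counterclockwise as positive: τ₁ = +(44.8)(0.629) = +28.18 N·m; τ₂ = −(46.4)(0.629) = −29.19 N·m; τ₃ = +(48.4)(0.629) = +30.44 N·m.
Net torque τ = 29.44 N·m.
α = τ/I = 29.44/1.735 = 16.97 rad/s².

α ≈ 17.0 rad/s², counterclockwise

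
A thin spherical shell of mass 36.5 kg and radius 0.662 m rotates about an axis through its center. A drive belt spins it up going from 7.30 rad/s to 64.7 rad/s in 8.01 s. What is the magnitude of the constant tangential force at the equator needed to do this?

F ≈ 115 N

I = (2/3)MR² = (2/3)(36.5)(0.662)² = 10.66 kg·m².
α = Δω/Δt = (64.7 − 7.30)/8.01 = 7.166 rad/s².
The required torque is τ = Iα = (10.66)(7.166) = 76.42 N·m.
A tangential force at the equator gives τ = FR, so F = τ/R = 76.42/0.662 = 115.4 N.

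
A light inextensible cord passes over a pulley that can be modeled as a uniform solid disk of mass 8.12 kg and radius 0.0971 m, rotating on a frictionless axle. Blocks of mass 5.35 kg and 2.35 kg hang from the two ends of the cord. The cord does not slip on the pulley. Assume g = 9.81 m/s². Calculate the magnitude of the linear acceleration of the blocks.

I = ½MR² = (1/2)(8.12)(0.0971)² = 0.03828 kg·m².
Heavier block: m₁g − T₁ = m₁a. Lighter block: T₂ − m₂g = m₂a.
Pulley: (T₁ − T₂)R = Iα = I(a/R), so T₁ − T₂ = (I/R²)a = (1/2)M_p a = 4.060·a.
Adding the three: (m₁ − m₂)g = (m₁ + m₂ + 4.060)a, so a = (5.35 − 2.35)(9.81)/(5.35 + 2.35 + 4.060) = 2.503 m/s².

a ≈ 2.50 m/s²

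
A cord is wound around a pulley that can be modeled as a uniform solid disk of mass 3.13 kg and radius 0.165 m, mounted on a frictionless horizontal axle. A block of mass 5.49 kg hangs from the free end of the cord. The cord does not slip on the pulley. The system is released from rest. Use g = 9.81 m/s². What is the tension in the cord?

I = ½MR² = (1/2)(3.13)(0.165)² = 0.04261 kg·m².
Block: mg − T = ma. Pulley: TR = Iα. No-slip: a = αR, so T = (I/R²)a = 1.565·a.
Then mg = (m + 1.565)a, so a = (5.49)(9.81)/(5.49 + 1.565) = 7.634 m/s².
T = 1.565·a = 11.95 N.

T ≈ 11.9 N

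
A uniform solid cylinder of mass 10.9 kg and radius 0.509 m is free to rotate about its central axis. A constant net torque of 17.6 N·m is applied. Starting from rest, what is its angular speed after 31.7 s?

I = ½MR² = (1/2)(10.9)(0.509)² = 1.412 kg·m².
α = τ/I = 17.6/1.412 = 12.46 rad/s².
ω = ω₀ + αt = 0 + (12.46)(31.7) = 395.1 rad/s.

ω ≈ 395 rad/s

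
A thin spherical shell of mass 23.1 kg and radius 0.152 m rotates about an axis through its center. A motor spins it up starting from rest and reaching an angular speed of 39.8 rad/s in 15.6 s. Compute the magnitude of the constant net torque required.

τ ≈ 0.908 N·m

I = (2/3)MR² = (2/3)(23.1)(0.152)² = 0.3558 kg·m².
α = Δω/Δt = (39.8 − 0)/15.6 = 2.551 rad/s².
τ = Iα = (0.3558)(2.551) = 0.9078 N·m.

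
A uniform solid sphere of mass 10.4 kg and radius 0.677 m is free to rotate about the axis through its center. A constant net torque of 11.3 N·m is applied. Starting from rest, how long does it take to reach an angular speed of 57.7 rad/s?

t ≈ 9.74 s

I = (2/5)MR² = (2/5)(10.4)(0.677)² = 1.907 kg·m².
α = τ/I = 11.3/1.907 = 5.927 rad/s².
ω = αt ⇒ t = ω/α = 57.7/5.927 = 9.736 s.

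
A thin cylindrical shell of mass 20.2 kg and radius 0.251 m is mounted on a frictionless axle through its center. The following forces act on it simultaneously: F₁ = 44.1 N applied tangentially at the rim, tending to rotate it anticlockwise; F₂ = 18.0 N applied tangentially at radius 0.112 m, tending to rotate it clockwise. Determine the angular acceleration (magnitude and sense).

α ≈ 7.11 rad/s², anticlockwise

I = MR² = (20.2)(0.251)² = 1.273 kg·m².
Taking anticlockwise as positive: τ₁ = +(44.1)(0.251) = +11.07 N·m; τ₂ = −(18.0)(0.112) = −2.016 N·m.
Net torque τ = 9.053 N·m.
α = τ/I = 9.053/1.273 = 7.114 rad/s².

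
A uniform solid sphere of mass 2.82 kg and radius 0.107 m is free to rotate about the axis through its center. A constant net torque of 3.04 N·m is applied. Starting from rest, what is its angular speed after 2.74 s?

I = (2/5)MR² = (2/5)(2.82)(0.107)² = 0.01291 kg·m².
α = τ/I = 3.04/0.01291 = 235.4 rad/s².
ω = ω₀ + αt = 0 + (235.4)(2.74) = 645.0 rad/s.

ω ≈ 645 rad/s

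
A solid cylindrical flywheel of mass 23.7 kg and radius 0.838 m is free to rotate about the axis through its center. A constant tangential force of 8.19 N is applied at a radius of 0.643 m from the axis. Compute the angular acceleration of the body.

I = ½MR² = (1/2)(23.7)(0.838)² = 8.322 kg·m².
τ = F·r = (8.19)(0.643) = 5.266 N·m.
From τ = Iα: α = 5.266/8.322 = 0.6328 rad/s².

α ≈ 0.633 rad/s²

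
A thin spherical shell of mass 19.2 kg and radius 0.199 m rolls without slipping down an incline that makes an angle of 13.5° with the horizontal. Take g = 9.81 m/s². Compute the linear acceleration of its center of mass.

Translation along the incline: Mg sinθ − f = Ma.
Rotation about the center: fR = Iα with I = (2/3)MR². No-slip gives a = αR, so f = (I/R²)a = (2/3)M a.
Substituting: Mg sinθ = (1 + 0.6667)Ma, so a = g sinθ/(1 + 0.6667) = (9.81) sin 13.5° / 1.667 = 1.374 m/s².

a ≈ 1.37 m/s²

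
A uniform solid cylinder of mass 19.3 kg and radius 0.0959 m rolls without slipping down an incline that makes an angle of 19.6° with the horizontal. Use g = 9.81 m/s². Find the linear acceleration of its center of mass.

a ≈ 2.19 m/s²

Translation along the incline: Mg sinθ − f = Ma.
Rotation about the center: fR = Iα with I = ½MR². No-slip gives a = αR, so f = (I/R²)a = (1/2)M a.
Substituting: Mg sinθ = (1 + 0.5000)Ma, so a = g sinθ/(1 + 0.5000) = (9.81) sin 19.6° / 1.500 = 2.194 m/s².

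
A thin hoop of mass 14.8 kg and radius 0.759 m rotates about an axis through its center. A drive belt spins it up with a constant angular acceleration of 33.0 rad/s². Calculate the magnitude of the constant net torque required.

I = MR² = (14.8)(0.759)² = 8.526 kg·m².
τ = Iα = (8.526)(33.00) = 281.4 N·m.

τ ≈ 281 N·m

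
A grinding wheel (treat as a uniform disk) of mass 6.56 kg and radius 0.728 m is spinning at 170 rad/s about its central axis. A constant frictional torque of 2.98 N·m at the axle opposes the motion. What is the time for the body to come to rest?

t ≈ 99.2 s

I = ½MR² = (1/2)(6.56)(0.728)² = 1.738 kg·m².
The net torque has magnitude 2.98 N·m, opposing ω.
|α| = τ/I = 2.980/1.738 = 1.714 rad/s² (deceleration).
0 = ω₀ − |α|t ⇒ t = ω₀/|α| = 170/1.714 = 99.17 s.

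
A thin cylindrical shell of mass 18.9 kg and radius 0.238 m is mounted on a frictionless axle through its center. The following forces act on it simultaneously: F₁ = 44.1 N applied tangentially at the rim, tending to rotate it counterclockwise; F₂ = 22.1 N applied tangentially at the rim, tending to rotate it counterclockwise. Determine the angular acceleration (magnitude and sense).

α ≈ 14.7 rad/s², counterclockwise

I = MR² = (18.9)(0.238)² = 1.071 kg·m².
Taking counterclockwise as positive: τ₁ = +(44.1)(0.238) = +10.50 N·m; τ₂ = +(22.1)(0.238) = +5.260 N·m.
Net torque τ = 15.76 N·m.
α = τ/I = 15.76/1.071 = 14.72 rad/s².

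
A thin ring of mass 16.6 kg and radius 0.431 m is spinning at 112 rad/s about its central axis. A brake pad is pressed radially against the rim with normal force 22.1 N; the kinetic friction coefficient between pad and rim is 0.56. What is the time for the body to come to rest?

t ≈ 64.7 s

I = MR² = (16.6)(0.431)² = 3.084 kg·m².
Friction force f = μN = (0.56)(22.1) = 12.38 N at the rim; torque magnitude τ = fR = 5.334 N·m, opposing ω.
|α| = τ/I = 5.334/3.084 = 1.730 rad/s² (deceleration).
0 = ω₀ − |α|t ⇒ t = ω₀/|α| = 112/1.730 = 64.75 s.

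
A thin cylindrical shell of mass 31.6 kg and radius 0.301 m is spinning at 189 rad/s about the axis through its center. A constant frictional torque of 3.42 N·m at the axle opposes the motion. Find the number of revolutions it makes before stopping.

I = MR² = (31.6)(0.301)² = 2.863 kg·m².
The net torque has magnitude 3.42 N·m, opposing ω.
|α| = τ/I = 3.420/2.863 = 1.195 rad/s² (deceleration).
ω² = ω₀² − 2|α|θ with ω = 0 ⇒ θ = ω₀²/(2|α|) = 14950 rad = 2380 rev.

≈ 2380 revolutions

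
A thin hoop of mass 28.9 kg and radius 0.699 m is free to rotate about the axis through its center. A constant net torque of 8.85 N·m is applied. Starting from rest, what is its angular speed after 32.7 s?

ω ≈ 20.5 rad/s

I = MR² = (28.9)(0.699)² = 14.12 kg·m².
α = τ/I = 8.85/14.12 = 0.6267 rad/s².
ω = ω₀ + αt = 0 + (0.6267)(32.7) = 20.49 rad/s.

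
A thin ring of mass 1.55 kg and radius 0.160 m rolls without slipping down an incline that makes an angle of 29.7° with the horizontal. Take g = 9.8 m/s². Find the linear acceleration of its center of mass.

a ≈ 2.43 m/s²

Translation along the incline: Mg sinθ − f = Ma.
Rotation about the center: fR = Iα with I = MR². No-slip gives a = αR, so f = (I/R²)a = M a.
Substituting: Mg sinθ = (1 + 1.000)Ma, so a = g sinθ/(1 + 1.000) = (9.8) sin 29.7° / 2.000 = 2.428 m/s².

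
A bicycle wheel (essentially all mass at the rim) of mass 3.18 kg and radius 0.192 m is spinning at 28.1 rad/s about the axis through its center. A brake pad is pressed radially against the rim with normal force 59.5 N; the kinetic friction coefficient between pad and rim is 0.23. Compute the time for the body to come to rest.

t ≈ 1.25 s

I = MR² = (3.18)(0.192)² = 0.1172 kg·m².
Friction force f = μN = (0.23)(59.5) = 13.69 N at the rim; torque magnitude τ = fR = 2.628 N·m, opposing ω.
|α| = τ/I = 2.628/0.1172 = 22.41 rad/s² (deceleration).
0 = ω₀ − |α|t ⇒ t = ω₀/|α| = 28.1/22.41 = 1.254 s.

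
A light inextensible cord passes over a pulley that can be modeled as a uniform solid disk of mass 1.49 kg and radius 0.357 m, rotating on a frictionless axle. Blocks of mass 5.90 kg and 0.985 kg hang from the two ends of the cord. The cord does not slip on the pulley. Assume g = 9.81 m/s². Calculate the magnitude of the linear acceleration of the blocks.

I = ½MR² = (1/2)(1.49)(0.357)² = 0.09495 kg·m².
Heavier block: m₁g − T₁ = m₁a. Lighter block: T₂ − m₂g = m₂a.
Pulley: (T₁ − T₂)R = Iα = I(a/R), so T₁ − T₂ = (I/R²)a = (1/2)M_p a = 0.7450·a.
Adding the three: (m₁ − m₂)g = (m₁ + m₂ + 0.7450)a, so a = (5.90 − 0.985)(9.81)/(5.90 + 0.985 + 0.7450) = 6.319 m/s².

a ≈ 6.32 m/s²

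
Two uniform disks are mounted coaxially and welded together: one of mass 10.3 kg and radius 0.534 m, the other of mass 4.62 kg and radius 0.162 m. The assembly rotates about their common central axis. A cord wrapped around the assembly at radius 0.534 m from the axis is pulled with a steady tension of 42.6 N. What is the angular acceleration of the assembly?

α ≈ 14.9 rad/s²

I = ½M₁R₁² + ½M₂R₂² = ½(10.3)(0.534)² + ½(4.62)(0.162)² = 1.529 kg·m².
τ = F r = (42.6)(0.534) = 22.75 N·m.
α = τ/I = 22.75/1.529 = 14.88 rad/s².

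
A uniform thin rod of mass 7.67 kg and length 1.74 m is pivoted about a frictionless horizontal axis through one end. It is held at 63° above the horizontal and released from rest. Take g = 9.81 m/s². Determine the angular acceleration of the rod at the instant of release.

About the pivot, I = (1/3)ML² = (1/3)(7.67)(1.74)² = 7.741 kg·m².
The weight acts at the center, a distance L/2 = 0.8700 m from the pivot; τ = Mg(L/2) cos 63° = 29.72 N·m.
α = τ/I = 29.72/7.741 = 3.839 rad/s².

α ≈ 3.84 rad/s²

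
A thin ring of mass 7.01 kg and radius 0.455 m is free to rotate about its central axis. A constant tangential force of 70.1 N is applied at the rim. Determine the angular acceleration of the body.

α ≈ 22.0 rad/s²

I = MR² = (7.01)(0.455)² = 1.451 kg·m².
τ = F R = (70.1)(0.455) = 31.90 N·m.
Newton's second law for rotation, τ = Iα, gives α = τ/I = 31.90/1.451 = 21.98 rad/s².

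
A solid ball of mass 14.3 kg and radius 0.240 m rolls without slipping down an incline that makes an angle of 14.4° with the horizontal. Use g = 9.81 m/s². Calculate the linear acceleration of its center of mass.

a ≈ 1.74 m/s²

Translation along the incline: Mg sinθ − f = Ma.
Rotation about the center: fR = Iα with I = (2/5)MR². No-slip gives a = αR, so f = (I/R²)a = (2/5)M a.
Substituting: Mg sinθ = (1 + 0.4000)Ma, so a = g sinθ/(1 + 0.4000) = (9.81) sin 14.4° / 1.400 = 1.743 m/s².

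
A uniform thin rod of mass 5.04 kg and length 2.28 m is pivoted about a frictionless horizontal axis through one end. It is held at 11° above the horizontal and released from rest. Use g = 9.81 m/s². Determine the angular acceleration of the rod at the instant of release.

About the pivot, I = (1/3)ML² = (1/3)(5.04)(2.28)² = 8.733 kg·m².
The weight acts at the center, a distance L/2 = 1.140 m from the pivot; τ = Mg(L/2) cos 11° = 55.33 N·m.
α = τ/I = 55.33/8.733 = 6.335 rad/s².
(Equivalently α = (3g/(2L)) cos 11° = 6.335 rad/s².)

α ≈ 6.34 rad/s²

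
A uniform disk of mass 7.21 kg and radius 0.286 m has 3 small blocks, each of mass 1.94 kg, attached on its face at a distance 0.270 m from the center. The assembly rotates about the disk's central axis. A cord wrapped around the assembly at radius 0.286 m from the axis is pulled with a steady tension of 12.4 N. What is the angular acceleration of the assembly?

I_disk = ½MR² = ½(7.21)(0.286)² = 0.2949 kg·m².
I_blocks = 3·m·r² = 3(1.94)(0.270)² = 0.4243 kg·m².
Total I = 0.7192 kg·m².
τ = F r = (12.4)(0.286) = 3.546 N·m.
α = τ/I = 3.546/0.7192 = 4.931 rad/s².

α ≈ 4.93 rad/s²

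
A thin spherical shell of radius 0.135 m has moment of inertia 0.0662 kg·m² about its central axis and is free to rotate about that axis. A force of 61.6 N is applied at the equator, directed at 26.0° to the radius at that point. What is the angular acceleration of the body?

Only the tangential component produces torque: τ = F R sinθ = (61.6)(0.135) sin 26.0° = 3.645 N·m.
Newton's second law for rotation, τ = Iα, gives α = τ/I = 3.645/0.06620 = 55.07 rad/s².

α ≈ 55.1 rad/s²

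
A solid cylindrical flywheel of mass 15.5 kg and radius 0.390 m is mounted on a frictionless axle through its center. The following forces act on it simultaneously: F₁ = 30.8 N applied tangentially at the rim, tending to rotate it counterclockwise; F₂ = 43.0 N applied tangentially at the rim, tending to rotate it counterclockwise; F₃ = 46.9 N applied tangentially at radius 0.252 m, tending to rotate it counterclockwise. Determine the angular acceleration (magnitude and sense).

I = ½MR² = (1/2)(15.5)(0.390)² = 1.179 kg·m².
Taking counterclockwise as positive: τ₁ = +(30.8)(0.390) = +12.01 N·m; τ₂ = +(43.0)(0.390) = +16.77 N·m; τ₃ = +(46.9)(0.252) = +11.82 N·m.
Net torque τ = 40.60 N·m.
α = τ/I = 40.60/1.179 = 34.44 rad/s².

α ≈ 34.4 rad/s², counterclockwise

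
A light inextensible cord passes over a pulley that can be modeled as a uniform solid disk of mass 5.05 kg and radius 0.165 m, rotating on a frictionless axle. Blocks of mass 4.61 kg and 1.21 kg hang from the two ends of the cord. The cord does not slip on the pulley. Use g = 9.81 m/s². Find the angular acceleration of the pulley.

α ≈ 24.2 rad/s²

I = ½MR² = (1/2)(5.05)(0.165)² = 0.06874 kg·m².
Heavier block: m₁g − T₁ = m₁a. Lighter block: T₂ − m₂g = m₂a.
Pulley: (T₁ − T₂)R = Iα = I(a/R), so T₁ − T₂ = (I/R²)a = (1/2)M_p a = 2.525·a.
Adding the three: (m₁ − m₂)g = (m₁ + m₂ + 2.525)a, so a = (4.61 − 1.21)(9.81)/(4.61 + 1.21 + 2.525) = 3.997 m/s².
α = a/R = 3.997/0.165 = 24.22 rad/s².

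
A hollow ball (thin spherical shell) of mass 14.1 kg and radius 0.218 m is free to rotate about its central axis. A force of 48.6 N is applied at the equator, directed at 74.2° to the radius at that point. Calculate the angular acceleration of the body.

I = (2/3)MR² = (2/3)(14.1)(0.218)² = 0.4467 kg·m².
Only the tangential component produces torque: τ = F R sinθ = (48.6)(0.218) sin 74.2° = 10.19 N·m.
Newton's second law for rotation, τ = Iα, gives α = τ/I = 10.19/0.4467 = 22.82 rad/s².

α ≈ 22.8 rad/s²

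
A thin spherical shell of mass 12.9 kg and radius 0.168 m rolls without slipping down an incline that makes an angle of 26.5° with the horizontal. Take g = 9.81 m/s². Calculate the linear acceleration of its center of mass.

Translation along the incline: Mg sinθ − f = Ma.
Rotation about the center: fR = Iα with I = (2/3)MR². No-slip gives a = αR, so f = (I/R²)a = (2/3)M a.
Substituting: Mg sinθ = (1 + 0.6667)Ma, so a = g sinθ/(1 + 0.6667) = (9.81) sin 26.5° / 1.667 = 2.626 m/s².

a ≈ 2.63 m/s²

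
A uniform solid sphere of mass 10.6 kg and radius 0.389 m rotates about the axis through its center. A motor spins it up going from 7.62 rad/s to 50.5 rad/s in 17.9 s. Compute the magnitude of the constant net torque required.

τ ≈ 1.54 N·m

I = (2/5)MR² = (2/5)(10.6)(0.389)² = 0.6416 kg·m².
α = Δω/Δt = (50.5 − 7.62)/17.9 = 2.396 rad/s².
τ = Iα = (0.6416)(2.396) = 1.537 N·m.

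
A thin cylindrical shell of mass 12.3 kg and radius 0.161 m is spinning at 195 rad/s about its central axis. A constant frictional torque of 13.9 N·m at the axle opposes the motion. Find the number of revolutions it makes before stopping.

I = MR² = (12.3)(0.161)² = 0.3188 kg·m².
The net torque has magnitude 13.9 N·m, opposing ω.
|α| = τ/I = 13.90/0.3188 = 43.60 rad/s² (deceleration).
ω² = ω₀² − 2|α|θ with ω = 0 ⇒ θ = ω₀²/(2|α|) = 436.1 rad = 69.41 rev.

≈ 69.4 revolutions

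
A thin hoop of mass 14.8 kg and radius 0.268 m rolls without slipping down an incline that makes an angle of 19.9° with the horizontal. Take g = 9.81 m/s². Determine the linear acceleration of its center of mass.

a ≈ 1.67 m/s²

Translation along the incline: Mg sinθ − f = Ma.
Rotation about the center: fR = Iα with I = MR². No-slip gives a = αR, so f = (I/R²)a = M a.
Substituting: Mg sinθ = (1 + 1.000)Ma, so a = g sinθ/(1 + 1.000) = (9.81) sin 19.9° / 2.000 = 1.670 m/s².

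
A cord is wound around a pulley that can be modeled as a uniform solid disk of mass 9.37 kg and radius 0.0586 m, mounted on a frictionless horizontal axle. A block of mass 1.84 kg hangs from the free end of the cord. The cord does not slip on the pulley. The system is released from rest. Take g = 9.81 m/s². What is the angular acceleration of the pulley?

α ≈ 47.2 rad/s²

I = ½MR² = (1/2)(9.37)(0.0586)² = 0.01609 kg·m².
Block: mg − T = ma. Pulley: TR = Iα. No-slip: a = αR, so T = (I/R²)a = 4.685·a.
Then mg = (m + 4.685)a, so a = (1.84)(9.81)/(1.84 + 4.685) = 2.766 m/s².
α = a/R = 2.766/0.0586 = 47.21 rad/s².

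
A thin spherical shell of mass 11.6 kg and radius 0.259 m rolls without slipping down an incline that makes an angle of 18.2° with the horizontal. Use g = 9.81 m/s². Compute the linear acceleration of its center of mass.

a ≈ 1.84 m/s²

Translation along the incline: Mg sinθ − f = Ma.
Rotation about the center: fR = Iα with I = (2/3)MR². No-slip gives a = αR, so f = (I/R²)a = (2/3)M a.
Substituting: Mg sinθ = (1 + 0.6667)Ma, so a = g sinθ/(1 + 0.6667) = (9.81) sin 18.2° / 1.667 = 1.838 m/s².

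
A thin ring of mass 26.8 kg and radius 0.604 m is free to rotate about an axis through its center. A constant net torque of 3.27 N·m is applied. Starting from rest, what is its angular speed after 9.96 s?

ω ≈ 3.33 rad/s

I = MR² = (26.8)(0.604)² = 9.777 kg·m².
α = τ/I = 3.27/9.777 = 0.3345 rad/s².
ω = ω₀ + αt = 0 + (0.3345)(9.96) = 3.331 rad/s.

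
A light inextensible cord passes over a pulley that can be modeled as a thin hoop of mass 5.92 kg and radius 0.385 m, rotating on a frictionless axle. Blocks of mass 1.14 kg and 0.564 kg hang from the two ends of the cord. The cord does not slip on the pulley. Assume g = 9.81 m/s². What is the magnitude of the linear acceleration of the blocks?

a ≈ 0.741 m/s²

I = MR² = (5.92)(0.385)² = 0.8775 kg·m².
Heavier block: m₁g − T₁ = m₁a. Lighter block: T₂ − m₂g = m₂a.
Pulley: (T₁ − T₂)R = Iα = I(a/R), so T₁ − T₂ = (I/R²)a = 1·M_p a = 5.920·a.
Adding the three: (m₁ − m₂)g = (m₁ + m₂ + 5.920)a, so a = (1.14 − 0.564)(9.81)/(1.14 + 0.564 + 5.920) = 0.7412 m/s².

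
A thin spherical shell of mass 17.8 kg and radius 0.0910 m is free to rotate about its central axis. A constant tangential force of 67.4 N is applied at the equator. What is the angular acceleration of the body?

I = (2/3)MR² = (2/3)(17.8)(0.0910)² = 0.09827 kg·m².
τ = F R = (67.4)(0.0910) = 6.133 N·m.
From τ = Iα: α = 6.133/0.09827 = 62.42 rad/s².

α ≈ 62.4 rad/s²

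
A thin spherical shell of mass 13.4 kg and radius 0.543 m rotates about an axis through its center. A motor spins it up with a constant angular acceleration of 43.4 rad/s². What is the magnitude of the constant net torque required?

τ ≈ 114 N·m

I = (2/3)MR² = (2/3)(13.4)(0.543)² = 2.634 kg·m².
τ = Iα = (2.634)(43.40) = 114.3 N·m.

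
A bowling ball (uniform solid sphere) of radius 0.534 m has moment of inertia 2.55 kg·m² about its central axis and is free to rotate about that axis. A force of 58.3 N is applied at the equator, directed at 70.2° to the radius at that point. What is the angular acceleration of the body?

α ≈ 11.5 rad/s²

Only the tangential component produces torque: τ = F R sinθ = (58.3)(0.534) sin 70.2° = 29.29 N·m.
From τ = Iα: α = 29.29/2.550 = 11.49 rad/s².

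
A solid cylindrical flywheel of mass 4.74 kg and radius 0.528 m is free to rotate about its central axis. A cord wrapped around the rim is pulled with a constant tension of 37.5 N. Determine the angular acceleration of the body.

I = ½MR² = (1/2)(4.74)(0.528)² = 0.6607 kg·m².
τ = F R = (37.5)(0.528) = 19.80 N·m.
From τ = Iα: α = 19.80/0.6607 = 29.97 rad/s².

α ≈ 30.0 rad/s²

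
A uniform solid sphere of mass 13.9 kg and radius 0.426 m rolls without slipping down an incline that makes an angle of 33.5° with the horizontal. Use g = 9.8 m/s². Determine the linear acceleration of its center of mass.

a ≈ 3.86 m/s²

Translation along the incline: Mg sinθ − f = Ma.
Rotation about the center: fR = Iα with I = (2/5)MR². No-slip gives a = αR, so f = (I/R²)a = (2/5)M a.
Substituting: Mg sinθ = (1 + 0.4000)Ma, so a = g sinθ/(1 + 0.4000) = (9.8) sin 33.5° / 1.400 = 3.864 m/s².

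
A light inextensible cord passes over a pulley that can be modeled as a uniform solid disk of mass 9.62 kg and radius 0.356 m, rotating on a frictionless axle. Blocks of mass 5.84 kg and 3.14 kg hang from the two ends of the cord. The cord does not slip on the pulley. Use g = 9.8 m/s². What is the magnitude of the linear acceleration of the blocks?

I = ½MR² = (1/2)(9.62)(0.356)² = 0.6096 kg·m².
Heavier block: m₁g − T₁ = m₁a. Lighter block: T₂ − m₂g = m₂a.
Pulley: (T₁ − T₂)R = Iα = I(a/R), so T₁ − T₂ = (I/R²)a = (1/2)M_p a = 4.810·a.
Adding the three: (m₁ − m₂)g = (m₁ + m₂ + 4.810)a, so a = (5.84 − 3.14)(9.8)/(5.84 + 3.14 + 4.810) = 1.919 m/s².

a ≈ 1.92 m/s²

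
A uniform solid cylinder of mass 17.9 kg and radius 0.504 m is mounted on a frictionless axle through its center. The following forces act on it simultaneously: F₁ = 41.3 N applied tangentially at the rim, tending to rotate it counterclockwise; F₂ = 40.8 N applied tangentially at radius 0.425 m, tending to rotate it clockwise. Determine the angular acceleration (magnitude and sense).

I = ½MR² = (1/2)(17.9)(0.504)² = 2.273 kg·m².
Taking counterclockwise as positive: τ₁ = +(41.3)(0.504) = +20.82 N·m; τ₂ = −(40.8)(0.425) = −17.34 N·m.
Net torque τ = 3.475 N·m.
α = τ/I = 3.475/2.273 = 1.529 rad/s².

α ≈ 1.53 rad/s², counterclockwise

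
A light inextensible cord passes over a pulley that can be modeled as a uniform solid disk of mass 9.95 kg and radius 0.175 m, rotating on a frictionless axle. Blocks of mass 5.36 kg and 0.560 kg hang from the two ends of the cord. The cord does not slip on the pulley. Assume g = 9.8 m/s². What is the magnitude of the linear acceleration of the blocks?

a ≈ 4.32 m/s²

I = ½MR² = (1/2)(9.95)(0.175)² = 0.1524 kg·m².
Heavier block: m₁g − T₁ = m₁a. Lighter block: T₂ − m₂g = m₂a.
Pulley: (T₁ − T₂)R = Iα = I(a/R), so T₁ − T₂ = (I/R²)a = (1/2)M_p a = 4.975·a.
Adding the three: (m₁ − m₂)g = (m₁ + m₂ + 4.975)a, so a = (5.36 − 0.560)(9.8)/(5.36 + 0.560 + 4.975) = 4.318 m/s².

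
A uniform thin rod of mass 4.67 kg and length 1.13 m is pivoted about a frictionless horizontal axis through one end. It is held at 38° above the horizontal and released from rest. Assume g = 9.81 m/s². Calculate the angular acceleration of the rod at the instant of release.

α ≈ 10.3 rad/s²

About the pivot, I = (1/3)ML² = (1/3)(4.67)(1.13)² = 1.988 kg·m².
The weight acts at the center, a distance L/2 = 0.5650 m from the pivot; τ = Mg(L/2) cos 38° = 20.40 N·m.
α = τ/I = 20.40/1.988 = 10.26 rad/s².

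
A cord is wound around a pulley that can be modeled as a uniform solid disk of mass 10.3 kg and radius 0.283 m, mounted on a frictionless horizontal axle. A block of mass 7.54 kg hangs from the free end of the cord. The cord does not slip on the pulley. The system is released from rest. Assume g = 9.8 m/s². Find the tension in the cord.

I = ½MR² = (1/2)(10.3)(0.283)² = 0.4125 kg·m².
Block: mg − T = ma. Pulley: TR = Iα. No-slip: a = αR, so T = (I/R²)a = 5.150·a.
Then mg = (m + 5.150)a, so a = (7.54)(9.8)/(7.54 + 5.150) = 5.823 m/s².
T = 5.150·a = 29.99 N.

T ≈ 30.0 N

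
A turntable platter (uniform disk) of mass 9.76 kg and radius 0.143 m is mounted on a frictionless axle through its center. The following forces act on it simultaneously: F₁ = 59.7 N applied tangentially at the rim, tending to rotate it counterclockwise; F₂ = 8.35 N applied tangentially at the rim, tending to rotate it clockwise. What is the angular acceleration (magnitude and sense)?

α ≈ 73.6 rad/s², counterclockwise

I = ½MR² = (1/2)(9.76)(0.143)² = 0.09979 kg·m².
Taking counterclockwise as positive: τ₁ = +(59.7)(0.143) = +8.537 N·m; τ₂ = −(8.35)(0.143) = −1.194 N·m.
Net torque τ = 7.343 N·m.
α = τ/I = 7.343/0.09979 = 73.58 rad/s².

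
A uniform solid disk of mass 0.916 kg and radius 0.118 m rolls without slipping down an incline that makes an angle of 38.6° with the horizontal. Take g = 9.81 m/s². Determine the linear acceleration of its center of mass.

a ≈ 4.08 m/s²

Translation along the incline: Mg sinθ − f = Ma.
Rotation about the center: fR = Iα with I = ½MR². No-slip gives a = αR, so f = (I/R²)a = (1/2)M a.
Substituting: Mg sinθ = (1 + 0.5000)Ma, so a = g sinθ/(1 + 0.5000) = (9.81) sin 38.6° / 1.500 = 4.080 m/s².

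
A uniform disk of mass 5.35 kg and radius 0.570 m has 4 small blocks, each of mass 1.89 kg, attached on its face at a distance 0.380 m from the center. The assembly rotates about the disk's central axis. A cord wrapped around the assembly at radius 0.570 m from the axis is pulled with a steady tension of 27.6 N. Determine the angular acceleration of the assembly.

α ≈ 8.02 rad/s²

I_disk = ½MR² = ½(5.35)(0.570)² = 0.8691 kg·m².
I_blocks = 4·m·r² = 4(1.89)(0.380)² = 1.092 kg·m².
Total I = 1.961 kg·m².
τ = F r = (27.6)(0.570) = 15.73 N·m.
α = τ/I = 15.73/1.961 = 8.023 rad/s².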